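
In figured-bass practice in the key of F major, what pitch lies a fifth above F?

C

Counting 4 letter steps above F lands on C; in F major, that letter is C.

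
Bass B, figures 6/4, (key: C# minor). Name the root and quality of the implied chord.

E major

The figures 6/4 indicate a triad in second inversion.
In second inversion the root lies a fourth above the bass: a fourth above B in C# minor is E.
The chord tones are B, E, G#, giving E major.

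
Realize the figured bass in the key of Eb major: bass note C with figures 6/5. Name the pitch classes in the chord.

The written figures 6/5 are shorthand for 6/5/3: the 3 is implied.
A third above C in this key is Eb.
A fifth above C in this key is G.
A sixth above C in this key is Ab.
Together with the bass C, this spells Ab major seventh in first inversion.

C, Eb, G, Ab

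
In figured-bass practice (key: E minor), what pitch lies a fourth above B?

E

Counting 3 letter steps above B lands on E; in E minor, that letter is E.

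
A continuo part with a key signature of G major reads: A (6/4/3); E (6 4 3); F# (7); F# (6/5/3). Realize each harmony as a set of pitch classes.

A (6/4/3): A, C, D, F#.
E (6/4/3): E, G, A, C.
F# (7/5/3): F#, A, C, E.
F# (6/5/3): F#, A, C, D.

A, C, D, F# | E, G, A, C | F#, A, C, E | F#, A, C, D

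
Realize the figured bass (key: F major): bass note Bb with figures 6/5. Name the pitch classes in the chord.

The written figures 6/5 are shorthand for 6/5/3: the 3 is implied.
A third above Bb in this key is D.
A fifth above Bb in this key is F.
A sixth above Bb in this key is G.
Together with the bass Bb, this spells G minor seventh in first inversion.

Bb, D, F, G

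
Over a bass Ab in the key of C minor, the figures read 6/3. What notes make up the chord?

Ab, C, F

A third above Ab in this key is C.
A sixth above Ab in this key is F.
Together with the bass Ab, this spells F minor in first inversion.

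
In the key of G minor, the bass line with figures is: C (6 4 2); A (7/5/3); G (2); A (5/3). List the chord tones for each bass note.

C (6/4/2): C, D, F, A.
A (7/5/3): A, C, Eb, G.
G (6/4/2): G, A, C, Eb.
A (5/3): A, C, Eb.

C, D, F, A | A, C, Eb, G | G, A, C, Eb | A, C, Eb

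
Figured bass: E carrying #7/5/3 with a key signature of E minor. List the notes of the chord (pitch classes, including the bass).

A third above E in this key is G.
A fifth above E in this key is B.
A seventh above E in this key is D, raised to D# by the sharp.
Together with the bass E, this spells E minor-major seventh in root position.

E, G, B, D#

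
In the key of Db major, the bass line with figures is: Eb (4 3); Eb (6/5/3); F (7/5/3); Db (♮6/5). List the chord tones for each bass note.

Eb, Gb, Ab, C | Eb, Gb, Bb, C | F, Ab, C, Eb | Db, F, Ab, B

Eb (6/4/3): Eb, Gb, Ab, C.
Eb (6/5/3): Eb, Gb, Bb, C.
F (7/5/3): F, Ab, C, Eb.
Db (♮6/5/3): Db, F, Ab, B.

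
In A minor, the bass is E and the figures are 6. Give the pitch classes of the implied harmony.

E, G, C

The written figures 6 are shorthand for 6/3: the 3 is implied.
A third above E in this key is G.
A sixth above E in this key is C.
Together with the bass E, this spells C major in first inversion.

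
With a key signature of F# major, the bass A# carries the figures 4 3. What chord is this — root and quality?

The figures 4 3 indicate a seventh chord in second inversion.
In second inversion the root lies a fourth above the bass: a fourth above A# in F# major is D#.
The chord tones are A#, C#, D#, F#, giving D# minor seventh.

D# minor seventh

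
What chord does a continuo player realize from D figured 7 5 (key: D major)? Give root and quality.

The figures 7 5 indicate a seventh chord in root position.
In root position the bass is the root, so the root is D.
The chord tones are D, F#, A, C#, giving D major seventh.

D major seventh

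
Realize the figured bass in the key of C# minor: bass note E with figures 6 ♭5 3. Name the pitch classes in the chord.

A third above E in this key is G#.
A fifth above E in this key is B, lowered to Bb by the flat.
A sixth above E in this key is C#.

E, G#, Bb, C#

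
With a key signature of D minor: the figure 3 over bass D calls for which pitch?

F

Counting 2 letter steps above D lands on F; in D minor, that letter is F.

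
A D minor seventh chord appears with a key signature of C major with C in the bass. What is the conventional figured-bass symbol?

4/2

C is the seventh of D minor seventh, so the chord is in third inversion.
A seventh chord in third inversion is figured 6/4/2, conventionally abbreviated 4/2.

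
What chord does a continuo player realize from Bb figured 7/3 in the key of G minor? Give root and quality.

The figures 7/3 indicate a seventh chord in root position.
In root position the bass is the root, so the root is Bb.
The chord tones are Bb, D, F, A, giving Bb major seventh.

Bb major seventh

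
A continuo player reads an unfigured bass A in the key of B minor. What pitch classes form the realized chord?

A, C#, E

An unfigured bass implies 5/3.
A third above A in this key is C#.
A fifth above A in this key is E.
Together with the bass A, this spells A major in root position.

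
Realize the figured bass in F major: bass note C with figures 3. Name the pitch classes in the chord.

The written figures 3 are shorthand for 5/3: the 5 is implied.
A third above C in this key is E.
A fifth above C in this key is G.
Together with the bass C, this spells C major in root position.

C, E, G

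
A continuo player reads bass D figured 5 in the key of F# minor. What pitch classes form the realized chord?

D, F#, A

The written figures 5 are shorthand for 5/3: the 3 is implied.
A third above D in this key is F#.
A fifth above D in this key is A.
Together with the bass D, this spells D major in root position.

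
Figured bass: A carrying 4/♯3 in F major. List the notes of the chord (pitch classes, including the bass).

The written figures 4/♯3 are shorthand for 6/4/3: the 6 is implied.
A third above A in this key is C, raised to C# by the sharp.
A fourth above A in this key is D.
A sixth above A in this key is F.
Together with the bass A, this spells D minor-major seventh in second inversion.

A, C#, D, F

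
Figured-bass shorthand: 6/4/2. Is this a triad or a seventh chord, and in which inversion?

Intervals of 6/4/2 above the bass form a seventh chord; the bass is the seventh, so this is third inversion.

seventh chord, third inversion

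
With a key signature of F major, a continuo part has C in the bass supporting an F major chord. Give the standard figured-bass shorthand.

6/4

C is the fifth of F major, so the chord is in second inversion.
A triad in second inversion is figured 6/4, conventionally abbreviated 6/4.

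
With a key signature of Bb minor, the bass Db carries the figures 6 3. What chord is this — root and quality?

Bb minor

The figures 6 3 indicate a triad in first inversion.
In first inversion the root lies a sixth above the bass: a sixth above Db in Bb minor is Bb.
The chord tones are Db, F, Bb, giving Bb minor.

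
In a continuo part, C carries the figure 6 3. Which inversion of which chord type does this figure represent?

Intervals of 6/3 above the bass form a triad; the bass is the third, so this is first inversion.

triad, first inversion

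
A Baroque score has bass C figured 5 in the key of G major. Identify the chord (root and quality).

C major

The figures 5 indicate a triad in root position.
In root position the bass is the root, so the root is C.
The chord tones are C, E, G, giving C major.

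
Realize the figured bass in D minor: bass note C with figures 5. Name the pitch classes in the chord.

The written figures 5 are shorthand for 5/3: the 3 is implied.
A third above C in this key is E.
A fifth above C in this key is G.
Together with the bass C, this spells C major in root position.

C, E, G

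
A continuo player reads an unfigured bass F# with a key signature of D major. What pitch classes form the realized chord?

F#, A, C#

An unfigured bass implies 5/3.
A third above F# in this key is A.
A fifth above F# in this key is C#.
Together with the bass F#, this spells F# minor in root position.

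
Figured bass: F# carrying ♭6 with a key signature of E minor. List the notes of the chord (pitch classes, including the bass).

F#, A, Db

The written figures ♭6 are shorthand for 6/3: the 3 is implied.
A third above F# in this key is A.
A sixth above F# in this key is D, lowered to Db by the flat.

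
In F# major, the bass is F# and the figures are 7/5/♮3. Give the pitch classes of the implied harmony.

A third above F# in this key is A#, made natural (A) by the ♮ figure.
A fifth above F# in this key is C#.
A seventh above F# in this key is E#.
Together with the bass F#, this spells F# minor-major seventh in root position.

F#, A, C#, E#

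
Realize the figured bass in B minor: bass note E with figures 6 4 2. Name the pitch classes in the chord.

E, F#, A, C#

A second above E in this key is F#.
A fourth above E in this key is A.
A sixth above E in this key is C#.
Together with the bass E, this spells F# minor seventh in third inversion.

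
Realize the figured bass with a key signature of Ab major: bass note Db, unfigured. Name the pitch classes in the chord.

An unfigured bass implies 5/3.
A third above Db in this key is F.
A fifth above Db in this key is Ab.
Together with the bass Db, this spells Db major in root position.

Db, F, Ab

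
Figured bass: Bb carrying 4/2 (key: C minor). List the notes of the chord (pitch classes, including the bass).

Bb, C, Eb, G

The written figures 4/2 are shorthand for 6/4/2: the 6 is implied.
A second above Bb in this key is C.
A fourth above Bb in this key is Eb.
A sixth above Bb in this key is G.
Together with the bass Bb, this spells C minor seventh in third inversion.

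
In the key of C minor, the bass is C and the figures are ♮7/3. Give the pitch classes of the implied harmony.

C, Eb, G, B

The written figures ♮7/3 are shorthand for 7/5/3: the 5 is implied.
A third above C in this key is Eb.
A fifth above C in this key is G.
A seventh above C in this key is Bb, made natural (B) by the ♮ figure.
Together with the bass C, this spells C minor-major seventh in root position.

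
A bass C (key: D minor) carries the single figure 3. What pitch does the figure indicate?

E

Counting 2 letter steps above C lands on E; in D minor, that letter is E.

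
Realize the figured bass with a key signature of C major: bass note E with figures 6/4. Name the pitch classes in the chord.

A fourth above E in this key is A.
A sixth above E in this key is C.
Together with the bass E, this spells A minor in second inversion.

E, A, C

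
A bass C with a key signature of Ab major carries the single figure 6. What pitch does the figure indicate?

Counting 5 letter steps above C lands on A; in Ab major, that letter is Ab.

Ab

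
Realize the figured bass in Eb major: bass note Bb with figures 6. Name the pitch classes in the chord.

The written figures 6 are shorthand for 6/3: the 3 is implied.
A third above Bb in this key is D.
A sixth above Bb in this key is G.
Together with the bass Bb, this spells G minor in first inversion.

Bb, D, G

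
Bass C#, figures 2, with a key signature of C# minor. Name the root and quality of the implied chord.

The figures 2 indicate a seventh chord in third inversion.
In third inversion the root lies a second above the bass: a second above C# in C# minor is D#.
The chord tones are C#, D#, F#, A, giving D# half-diminished seventh.

D# half-diminished seventh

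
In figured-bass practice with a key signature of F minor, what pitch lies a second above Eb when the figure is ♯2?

F#

Counting 1 letter step above Eb lands on F; in F minor, that letter is F.
The #2 figure raises it a semitone, giving F#.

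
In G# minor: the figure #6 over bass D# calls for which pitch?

B#

Counting 5 letter steps above D# lands on B; in G# minor, that letter is B.
The #6 figure raises it a semitone, giving B#.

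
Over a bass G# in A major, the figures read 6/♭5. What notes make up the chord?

The written figures 6/♭5 are shorthand for 6/5/3: the 3 is implied.
A third above G# in this key is B.
A fifth above G# in this key is D, lowered to Db by the flat.
A sixth above G# in this key is E.

G#, B, Db, E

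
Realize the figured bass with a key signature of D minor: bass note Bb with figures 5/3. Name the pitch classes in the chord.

Bb, D, F

A third above Bb in this key is D.
A fifth above Bb in this key is F.
Together with the bass Bb, this spells Bb major in root position.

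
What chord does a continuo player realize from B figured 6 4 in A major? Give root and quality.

The figures 6 4 indicate a triad in second inversion.
In second inversion the root lies a fourth above the bass: a fourth above B in A major is E.
The chord tones are B, E, G#, giving E major.

E major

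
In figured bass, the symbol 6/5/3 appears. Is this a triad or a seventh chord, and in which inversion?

seventh chord, first inversion

Intervals of 6/5/3 above the bass form a seventh chord; the bass is the third, so this is first inversion.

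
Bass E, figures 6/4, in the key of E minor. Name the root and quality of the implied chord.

A minor

The figures 6/4 indicate a triad in second inversion.
In second inversion the root lies a fourth above the bass: a fourth above E in E minor is A.
The chord tones are E, A, C, giving A minor.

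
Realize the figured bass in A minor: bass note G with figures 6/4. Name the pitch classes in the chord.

G, C, E

A fourth above G in this key is C.
A sixth above G in this key is E.
Together with the bass G, this spells C major in second inversion.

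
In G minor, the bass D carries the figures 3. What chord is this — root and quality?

D minor

The figures 3 indicate a triad in root position.
In root position the bass is the root, so the root is D.
The chord tones are D, F, A, giving D minor.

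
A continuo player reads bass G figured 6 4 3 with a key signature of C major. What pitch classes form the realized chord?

G, B, C, E

A third above G in this key is B.
A fourth above G in this key is C.
A sixth above G in this key is E.
Together with the bass G, this spells C major seventh in second inversion.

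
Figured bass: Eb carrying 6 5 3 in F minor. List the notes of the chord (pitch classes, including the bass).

A third above Eb in this key is G.
A fifth above Eb in this key is Bb.
A sixth above Eb in this key is C.
Together with the bass Eb, this spells C minor seventh in first inversion.

Eb, G, Bb, C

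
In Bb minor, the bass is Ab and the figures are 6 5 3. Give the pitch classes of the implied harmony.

Ab, C, Eb, F

A third above Ab in this key is C.
A fifth above Ab in this key is Eb.
A sixth above Ab in this key is F.
Together with the bass Ab, this spells F minor seventh in first inversion.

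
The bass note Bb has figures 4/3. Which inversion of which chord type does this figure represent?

seventh chord, second inversion

4/3 is shorthand for 6/4/3.
Intervals of 6/4/3 above the bass form a seventh chord; the bass is the fifth, so this is second inversion.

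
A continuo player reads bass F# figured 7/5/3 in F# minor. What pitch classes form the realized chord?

A third above F# in this key is A.
A fifth above F# in this key is C#.
A seventh above F# in this key is E.
Together with the bass F#, this spells F# minor seventh in root position.

F#, A, C#, E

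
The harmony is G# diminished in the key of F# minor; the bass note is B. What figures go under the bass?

6

B is the third of G# diminished, so the chord is in first inversion.
A triad in first inversion is figured 6/3, conventionally abbreviated 6.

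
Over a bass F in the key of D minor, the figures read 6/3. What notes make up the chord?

A third above F in this key is A.
A sixth above F in this key is D.
Together with the bass F, this spells D minor in first inversion.

F, A, D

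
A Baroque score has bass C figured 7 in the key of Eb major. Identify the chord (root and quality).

C minor seventh

The figures 7 indicate a seventh chord in root position.
In root position the bass is the root, so the root is C.
The chord tones are C, Eb, G, Bb, giving C minor seventh.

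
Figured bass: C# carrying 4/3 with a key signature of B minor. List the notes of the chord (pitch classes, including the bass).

C#, E, F#, A

The written figures 4/3 are shorthand for 6/4/3: the 6 is implied.
A third above C# in this key is E.
A fourth above C# in this key is F#.
A sixth above C# in this key is A.
Together with the bass C#, this spells F# minor seventh in second inversion.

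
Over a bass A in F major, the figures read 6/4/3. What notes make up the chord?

A third above A in this key is C.
A fourth above A in this key is D.
A sixth above A in this key is F.
Together with the bass A, this spells D minor seventh in second inversion.

A, C, D, F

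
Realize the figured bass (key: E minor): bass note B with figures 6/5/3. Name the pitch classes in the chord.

A third above B in this key is D.
A fifth above B in this key is F#.
A sixth above B in this key is G.
Together with the bass B, this spells G major seventh in first inversion.

B, D, F#, G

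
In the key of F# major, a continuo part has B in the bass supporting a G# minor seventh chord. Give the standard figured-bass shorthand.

6/5

B is the third of G# minor seventh, so the chord is in first inversion.
A seventh chord in first inversion is figured 6/5/3, conventionally abbreviated 6/5.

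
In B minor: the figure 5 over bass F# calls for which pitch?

Counting 4 letter steps above F# lands on C; in B minor, that letter is C#.

C#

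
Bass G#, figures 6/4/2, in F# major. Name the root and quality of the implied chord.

The figures 6/4/2 indicate a seventh chord in third inversion.
In third inversion the root lies a second above the bass: a second above G# in F# major is A#.
The chord tones are G#, A#, C#, E#, giving A# minor seventh.

A# minor seventh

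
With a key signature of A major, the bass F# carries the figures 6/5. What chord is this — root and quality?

The figures 6/5 indicate a seventh chord in first inversion.
In first inversion the root lies a sixth above the bass: a sixth above F# in A major is D.
The chord tones are F#, A, C#, D, giving D major seventh.

D major seventh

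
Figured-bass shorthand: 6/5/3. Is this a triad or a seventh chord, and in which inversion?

Intervals of 6/5/3 above the bass form a seventh chord; the bass is the third, so this is first inversion.

seventh chord, first inversion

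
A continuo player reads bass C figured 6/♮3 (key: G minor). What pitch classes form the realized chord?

A third above C in this key is Eb, made natural (E) by the ♮ figure.
A sixth above C in this key is A.
Together with the bass C, this spells A minor in first inversion.

C, E, A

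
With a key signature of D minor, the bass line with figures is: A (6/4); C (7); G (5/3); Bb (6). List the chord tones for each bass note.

A, D, F | C, E, G, Bb | G, Bb, D | Bb, D, G

A (6/4): A, D, F.
C (7/5/3): C, E, G, Bb.
G (5/3): G, Bb, D.
Bb (6/3): Bb, D, G.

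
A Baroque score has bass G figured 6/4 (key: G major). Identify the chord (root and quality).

The figures 6/4 indicate a triad in second inversion.
In second inversion the root lies a fourth above the bass: a fourth above G in G major is C.
The chord tones are G, C, E, giving C major.

C major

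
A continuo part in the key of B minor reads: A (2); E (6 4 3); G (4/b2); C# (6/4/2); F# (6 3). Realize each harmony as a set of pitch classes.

A, B, D, F# | E, G, A, C# | G, Ab, C#, E | C#, D, F#, A | F#, A, D

A (6/4/2): A, B, D, F#.
E (6/4/3): E, G, A, C#.
G (6/4/b2): G, Ab, C#, E.
C# (6/4/2): C#, D, F#, A.
F# (6/3): F#, A, D.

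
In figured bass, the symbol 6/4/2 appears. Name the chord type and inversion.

Intervals of 6/4/2 above the bass form a seventh chord; the bass is the seventh, so this is third inversion.

seventh chord, third inversion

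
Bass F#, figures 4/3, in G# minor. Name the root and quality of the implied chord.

B major seventh

The figures 4/3 indicate a seventh chord in second inversion.
In second inversion the root lies a fourth above the bass: a fourth above F# in G# minor is B.
The chord tones are F#, A#, B, D#, giving B major seventh.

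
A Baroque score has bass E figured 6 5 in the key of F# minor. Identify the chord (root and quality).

The figures 6 5 indicate a seventh chord in first inversion.
In first inversion the root lies a sixth above the bass: a sixth above E in F# minor is C#.
The chord tones are E, G#, B, C#, giving C# minor seventh.

C# minor seventh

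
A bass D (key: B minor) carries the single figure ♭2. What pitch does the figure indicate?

Counting 1 letter step above D lands on E; in B minor, that letter is E.
The b2 figure lowers it a semitone, giving Eb.

Eb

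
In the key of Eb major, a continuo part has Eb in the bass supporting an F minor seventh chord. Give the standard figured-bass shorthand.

Eb is the seventh of F minor seventh, so the chord is in third inversion.
A seventh chord in third inversion is figured 6/4/2, conventionally abbreviated 4/2.

4/2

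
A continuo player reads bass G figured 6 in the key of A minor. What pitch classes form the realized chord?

The written figures 6 are shorthand for 6/3: the 3 is implied.
A third above G in this key is B.
A sixth above G in this key is E.
Together with the bass G, this spells E minor in first inversion.

G, B, E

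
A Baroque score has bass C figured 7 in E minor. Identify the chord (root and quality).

C major seventh

The figures 7 indicate a seventh chord in root position.
In root position the bass is the root, so the root is C.
The chord tones are C, E, G, B, giving C major seventh.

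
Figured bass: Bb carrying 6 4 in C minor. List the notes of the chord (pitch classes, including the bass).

A fourth above Bb in this key is Eb.
A sixth above Bb in this key is G.
Together with the bass Bb, this spells Eb major in second inversion.

Bb, Eb, G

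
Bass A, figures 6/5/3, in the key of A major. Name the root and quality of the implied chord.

The figures 6/5/3 indicate a seventh chord in first inversion.
In first inversion the root lies a sixth above the bass: a sixth above A in A major is F#.
The chord tones are A, C#, E, F#, giving F# minor seventh.

F# minor seventh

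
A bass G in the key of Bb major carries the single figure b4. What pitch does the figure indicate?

Cb

Counting 3 letter steps above G lands on C; in Bb major, that letter is C.
The b4 figure lowers it a semitone, giving Cb.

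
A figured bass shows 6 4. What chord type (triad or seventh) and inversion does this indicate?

triad, second inversion

Intervals of 6/4 above the bass form a triad; the bass is the fifth, so this is second inversion.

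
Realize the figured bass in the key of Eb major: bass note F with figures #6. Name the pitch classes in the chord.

The written figures #6 are shorthand for 6/3: the 3 is implied.
A third above F in this key is Ab.
A sixth above F in this key is D, raised to D# by the sharp.

F, Ab, D#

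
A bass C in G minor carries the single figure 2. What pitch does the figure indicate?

Counting 1 letter step above C lands on D; in G minor, that letter is D.

D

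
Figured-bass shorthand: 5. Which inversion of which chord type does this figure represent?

5 is shorthand for 5/3.
Intervals of 5/3 above the bass form a triad; the bass is the root, so this is root position.

triad, root position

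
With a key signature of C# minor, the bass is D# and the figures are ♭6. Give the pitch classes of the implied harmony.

D#, F#, Bb

The written figures ♭6 are shorthand for 6/3: the 3 is implied.
A third above D# in this key is F#.
A sixth above D# in this key is B, lowered to Bb by the flat.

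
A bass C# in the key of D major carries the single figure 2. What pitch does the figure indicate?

Counting 1 letter step above C# lands on D; in D major, that letter is D.

D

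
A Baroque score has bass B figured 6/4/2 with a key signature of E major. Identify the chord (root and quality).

C# minor seventh

The figures 6/4/2 indicate a seventh chord in third inversion.
In third inversion the root lies a second above the bass: a second above B in E major is C#.
The chord tones are B, C#, E, G#, giving C# minor seventh.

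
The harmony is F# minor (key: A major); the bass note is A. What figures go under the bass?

A is the third of F# minor, so the chord is in first inversion.
A triad in first inversion is figured 6/3, conventionally abbreviated 6.

6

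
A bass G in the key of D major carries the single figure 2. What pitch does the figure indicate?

Counting 1 letter step above G lands on A; in D major, that letter is A.

A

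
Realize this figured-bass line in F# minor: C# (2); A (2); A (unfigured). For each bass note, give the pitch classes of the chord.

C#, D, F#, A | A, B, D, F# | A, C#, E

C# (6/4/2): C#, D, F#, A.
A (6/4/2): A, B, D, F#.
A (5/3): A, C#, E.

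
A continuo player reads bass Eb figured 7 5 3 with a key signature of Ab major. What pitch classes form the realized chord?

Eb, G, Bb, Db

A third above Eb in this key is G.
A fifth above Eb in this key is Bb.
A seventh above Eb in this key is Db.
Together with the bass Eb, this spells Eb dominant seventh in root position.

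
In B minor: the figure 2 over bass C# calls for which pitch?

Counting 1 letter step above C# lands on D; in B minor, that letter is D.

D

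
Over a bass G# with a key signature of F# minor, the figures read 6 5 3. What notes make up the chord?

G#, B, D, E

A third above G# in this key is B.
A fifth above G# in this key is D.
A sixth above G# in this key is E.
Together with the bass G#, this spells E dominant seventh in first inversion.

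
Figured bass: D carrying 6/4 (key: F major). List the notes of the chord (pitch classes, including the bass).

D, G, Bb

A fourth above D in this key is G.
A sixth above D in this key is Bb.
Together with the bass D, this spells G minor in second inversion.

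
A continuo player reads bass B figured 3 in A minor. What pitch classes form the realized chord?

B, D, F

The written figures 3 are shorthand for 5/3: the 5 is implied.
A third above B in this key is D.
A fifth above B in this key is F.
Together with the bass B, this spells B diminished in root position.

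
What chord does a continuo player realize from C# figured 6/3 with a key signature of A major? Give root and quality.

The figures 6/3 indicate a triad in first inversion.
In first inversion the root lies a sixth above the bass: a sixth above C# in A major is A.
The chord tones are C#, E, A, giving A major.

A major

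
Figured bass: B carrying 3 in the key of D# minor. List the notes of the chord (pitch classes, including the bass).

The written figures 3 are shorthand for 5/3: the 5 is implied.
A third above B in this key is D#.
A fifth above B in this key is F#.
Together with the bass B, this spells B major in root position.

B, D#, F#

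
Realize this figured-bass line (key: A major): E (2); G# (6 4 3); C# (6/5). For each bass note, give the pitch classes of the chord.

E, F#, A, C# | G#, B, C#, E | C#, E, G#, A

E (6/4/2): E, F#, A, C#.
G# (6/4/3): G#, B, C#, E.
C# (6/5/3): C#, E, G#, A.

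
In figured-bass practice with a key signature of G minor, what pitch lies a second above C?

Counting 1 letter step above C lands on D; in G minor, that letter is D.

D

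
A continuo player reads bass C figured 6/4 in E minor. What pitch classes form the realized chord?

A fourth above C in this key is F#.
A sixth above C in this key is A.
Together with the bass C, this spells F# diminished in second inversion.

C, F#, A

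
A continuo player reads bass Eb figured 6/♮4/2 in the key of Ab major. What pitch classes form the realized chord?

A second above Eb in this key is F.
A fourth above Eb in this key is Ab, made natural (A) by the ♮ figure.
A sixth above Eb in this key is C.
Together with the bass Eb, this spells F dominant seventh in third inversion.

Eb, F, A, C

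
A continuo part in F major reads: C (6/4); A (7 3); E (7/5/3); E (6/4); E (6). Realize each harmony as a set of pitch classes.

C, F, A | A, C, E, G | E, G, Bb, D | E, A, C | E, G, C

C (6/4): C, F, A.
A (7/5/3): A, C, E, G.
E (7/5/3): E, G, Bb, D.
E (6/4): E, A, C.
E (6/3): E, G, C.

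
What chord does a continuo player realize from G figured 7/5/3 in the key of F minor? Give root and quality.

G half-diminished seventh

The figures 7/5/3 indicate a seventh chord in root position.
In root position the bass is the root, so the root is G.
The chord tones are G, Bb, Db, F, giving G half-diminished seventh.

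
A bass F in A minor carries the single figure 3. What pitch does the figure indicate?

A

Counting 2 letter steps above F lands on A; in A minor, that letter is A.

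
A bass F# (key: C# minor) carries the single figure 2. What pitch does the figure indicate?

Counting 1 letter step above F# lands on G; in C# minor, that letter is G#.

G#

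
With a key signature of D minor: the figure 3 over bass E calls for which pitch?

G

Counting 2 letter steps above E lands on G; in D minor, that letter is G.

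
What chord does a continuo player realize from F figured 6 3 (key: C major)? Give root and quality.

D minor

The figures 6 3 indicate a triad in first inversion.
In first inversion the root lies a sixth above the bass: a sixth above F in C major is D.
The chord tones are F, A, D, giving D minor.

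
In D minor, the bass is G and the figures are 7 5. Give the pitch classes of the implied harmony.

The written figures 7 5 are shorthand for 7/5/3: the 3 is implied.
A third above G in this key is Bb.
A fifth above G in this key is D.
A seventh above G in this key is F.
Together with the bass G, this spells G minor seventh in root position.

G, Bb, D, F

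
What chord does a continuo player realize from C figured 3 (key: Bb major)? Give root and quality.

C minor

The figures 3 indicate a triad in root position.
In root position the bass is the root, so the root is C.
The chord tones are C, Eb, G, giving C minor.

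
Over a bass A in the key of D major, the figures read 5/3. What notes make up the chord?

A third above A in this key is C#.
A fifth above A in this key is E.
Together with the bass A, this spells A major in root position.

A, C#, E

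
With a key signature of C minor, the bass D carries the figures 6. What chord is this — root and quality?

The figures 6 indicate a triad in first inversion.
In first inversion the root lies a sixth above the bass: a sixth above D in C minor is Bb.
The chord tones are D, F, Bb, giving Bb major.

Bb major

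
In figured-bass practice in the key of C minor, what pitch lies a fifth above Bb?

Counting 4 letter steps above Bb lands on F; in C minor, that letter is F.

F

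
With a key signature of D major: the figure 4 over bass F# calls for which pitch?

B

Counting 3 letter steps above F# lands on B; in D major, that letter is B.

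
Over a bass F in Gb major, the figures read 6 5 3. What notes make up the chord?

F, Ab, Cb, Db

A third above F in this key is Ab.
A fifth above F in this key is Cb.
A sixth above F in this key is Db.
Together with the bass F, this spells Db dominant seventh in first inversion.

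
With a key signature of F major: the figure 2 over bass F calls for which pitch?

G

Counting 1 letter step above F lands on G; in F major, that letter is G.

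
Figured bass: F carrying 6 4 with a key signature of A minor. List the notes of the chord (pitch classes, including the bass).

A fourth above F in this key is B.
A sixth above F in this key is D.
Together with the bass F, this spells B diminished in second inversion.

F, B, D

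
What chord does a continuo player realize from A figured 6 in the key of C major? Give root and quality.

The figures 6 indicate a triad in first inversion.
In first inversion the root lies a sixth above the bass: a sixth above A in C major is F.
The chord tones are A, C, F, giving F major.

F major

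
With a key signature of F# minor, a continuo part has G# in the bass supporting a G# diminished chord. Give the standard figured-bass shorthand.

G# is the root of G# diminished, so the chord is in root position.
A triad in root position is figured 5/3, conventionally abbreviated (no figures — root-position triad).

no figures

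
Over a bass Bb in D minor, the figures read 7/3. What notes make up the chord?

Bb, D, F, A

The written figures 7/3 are shorthand for 7/5/3: the 5 is implied.
A third above Bb in this key is D.
A fifth above Bb in this key is F.
A seventh above Bb in this key is A.
Together with the bass Bb, this spells Bb major seventh in root position.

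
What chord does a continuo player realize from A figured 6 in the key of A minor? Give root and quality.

The figures 6 indicate a triad in first inversion.
In first inversion the root lies a sixth above the bass: a sixth above A in A minor is F.
The chord tones are A, C, F, giving F major.

F major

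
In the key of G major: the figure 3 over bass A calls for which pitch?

Counting 2 letter steps above A lands on C; in G major, that letter is C.

C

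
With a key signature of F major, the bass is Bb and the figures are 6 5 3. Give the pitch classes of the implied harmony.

Bb, D, F, G

A third above Bb in this key is D.
A fifth above Bb in this key is F.
A sixth above Bb in this key is G.
Together with the bass Bb, this spells G minor seventh in first inversion.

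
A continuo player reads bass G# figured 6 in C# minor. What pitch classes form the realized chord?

G#, B, E

The written figures 6 are shorthand for 6/3: the 3 is implied.
A third above G# in this key is B.
A sixth above G# in this key is E.
Together with the bass G#, this spells E major in first inversion.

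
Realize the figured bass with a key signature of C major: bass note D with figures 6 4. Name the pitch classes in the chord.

A fourth above D in this key is G.
A sixth above D in this key is B.
Together with the bass D, this spells G major in second inversion.

D, G, B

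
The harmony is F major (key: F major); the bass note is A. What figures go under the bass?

A is the third of F major, so the chord is in first inversion.
A triad in first inversion is figured 6/3, conventionally abbreviated 6.

6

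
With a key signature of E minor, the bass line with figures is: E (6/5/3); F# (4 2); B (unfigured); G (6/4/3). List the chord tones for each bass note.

E (6/5/3): E, G, B, C.
F# (6/4/2): F#, G, B, D.
B (5/3): B, D, F#.
G (6/4/3): G, B, C, E.

E, G, B, C | F#, G, B, D | B, D, F# | G, B, C, E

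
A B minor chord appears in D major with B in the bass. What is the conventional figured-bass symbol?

no figures

B is the root of B minor, so the chord is in root position.
A triad in root position is figured 5/3, conventionally abbreviated (no figures — root-position triad).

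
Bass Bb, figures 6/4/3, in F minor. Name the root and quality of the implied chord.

The figures 6/4/3 indicate a seventh chord in second inversion.
In second inversion the root lies a fourth above the bass: a fourth above Bb in F minor is Eb.
The chord tones are Bb, Db, Eb, G, giving Eb dominant seventh.

Eb dominant seventh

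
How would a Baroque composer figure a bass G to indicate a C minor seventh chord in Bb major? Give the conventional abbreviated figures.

G is the fifth of C minor seventh, so the chord is in second inversion.
A seventh chord in second inversion is figured 6/4/3, conventionally abbreviated 4/3.

4/3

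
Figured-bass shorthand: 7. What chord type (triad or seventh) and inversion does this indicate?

7 is shorthand for 7/5/3.
Intervals of 7/5/3 above the bass form a seventh chord; the bass is the root, so this is root position.

seventh chord, root position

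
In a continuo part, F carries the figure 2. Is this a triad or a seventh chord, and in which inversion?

seventh chord, third inversion

2 is shorthand for 6/4/2.
Intervals of 6/4/2 above the bass form a seventh chord; the bass is the seventh, so this is third inversion.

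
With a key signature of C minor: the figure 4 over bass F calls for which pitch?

Bb

Counting 3 letter steps above F lands on B; in C minor, that letter is Bb.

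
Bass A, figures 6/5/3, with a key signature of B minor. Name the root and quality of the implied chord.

F# minor seventh

The figures 6/5/3 indicate a seventh chord in first inversion.
In first inversion the root lies a sixth above the bass: a sixth above A in B minor is F#.
The chord tones are A, C#, E, F#, giving F# minor seventh.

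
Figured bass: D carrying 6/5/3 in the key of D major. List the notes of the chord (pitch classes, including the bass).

A third above D in this key is F#.
A fifth above D in this key is A.
A sixth above D in this key is B.
Together with the bass D, this spells B minor seventh in first inversion.

D, F#, A, B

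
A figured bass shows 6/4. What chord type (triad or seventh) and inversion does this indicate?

triad, second inversion

Intervals of 6/4 above the bass form a triad; the bass is the fifth, so this is second inversion.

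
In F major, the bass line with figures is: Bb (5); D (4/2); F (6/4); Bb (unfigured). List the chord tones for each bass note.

Bb (5/3): Bb, D, F.
D (6/4/2): D, E, G, Bb.
F (6/4): F, Bb, D.
Bb (5/3): Bb, D, F.

Bb, D, F | D, E, G, Bb | F, Bb, D | Bb, D, F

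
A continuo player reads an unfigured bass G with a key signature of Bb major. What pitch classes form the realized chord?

An unfigured bass implies 5/3.
A third above G in this key is Bb.
A fifth above G in this key is D.
Together with the bass G, this spells G minor in root position.

G, Bb, D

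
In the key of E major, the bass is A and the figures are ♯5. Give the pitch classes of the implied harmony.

A, C#, E#

The written figures ♯5 are shorthand for 5/3: the 3 is implied.
A third above A in this key is C#.
A fifth above A in this key is E, raised to E# by the sharp.
Together with the bass A, this spells A augmented in root position.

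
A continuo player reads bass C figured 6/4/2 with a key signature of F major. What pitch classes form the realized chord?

A second above C in this key is D.
A fourth above C in this key is F.
A sixth above C in this key is A.
Together with the bass C, this spells D minor seventh in third inversion.

C, D, F, A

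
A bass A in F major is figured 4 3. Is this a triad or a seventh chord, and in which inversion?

seventh chord, second inversion

4 3 is shorthand for 6/4/3.
Intervals of 6/4/3 above the bass form a seventh chord; the bass is the fifth, so this is second inversion.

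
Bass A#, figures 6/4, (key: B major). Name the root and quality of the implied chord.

D# minor

The figures 6/4 indicate a triad in second inversion.
In second inversion the root lies a fourth above the bass: a fourth above A# in B major is D#.
The chord tones are A#, D#, F#, giving D# minor.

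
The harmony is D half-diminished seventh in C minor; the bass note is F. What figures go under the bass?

F is the third of D half-diminished seventh, so the chord is in first inversion.
A seventh chord in first inversion is figured 6/5/3, conventionally abbreviated 6/5.

6/5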